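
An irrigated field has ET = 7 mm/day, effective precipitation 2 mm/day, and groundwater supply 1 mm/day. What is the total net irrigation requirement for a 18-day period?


Daily deficit = ET - Pe - GW = 7 - 2 - 1 = 4 mm/day
NIR = 4 * 18 = 72 mm

72.0000 mm


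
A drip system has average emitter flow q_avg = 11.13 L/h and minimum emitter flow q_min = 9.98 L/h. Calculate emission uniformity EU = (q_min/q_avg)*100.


EU = (q_min/q_avg)*100 = (9.98/11.13)*100 = 89.6676%

89.6676 %


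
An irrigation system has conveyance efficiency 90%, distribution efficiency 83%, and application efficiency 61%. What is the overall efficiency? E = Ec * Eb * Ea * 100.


Ec = 0.9, Eb = 0.83, Ea = 0.61
E = 0.9 * 0.83 * 0.61 * 100 = 45.5670%

45.5670 %


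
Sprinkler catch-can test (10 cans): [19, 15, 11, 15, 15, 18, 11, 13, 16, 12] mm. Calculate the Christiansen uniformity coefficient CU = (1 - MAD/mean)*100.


mean = 14.500000 mm
MAD = 2.200000 mm
CU = (1 - 2.200000/14.500000)*100

84.8276 %


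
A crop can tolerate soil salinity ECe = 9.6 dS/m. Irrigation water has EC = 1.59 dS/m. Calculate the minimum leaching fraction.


LR = ECiw / (5*ECe - ECiw)
LR = 1.59 / (5*9.6 - 1.59)
LR = 1.59 / 46.4100

0.0343


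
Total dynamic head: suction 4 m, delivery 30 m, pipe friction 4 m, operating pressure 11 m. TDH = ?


TDH = Hs + Hd + hf + Hp = 4 + 30 + 4 + 11 = 49

49 m


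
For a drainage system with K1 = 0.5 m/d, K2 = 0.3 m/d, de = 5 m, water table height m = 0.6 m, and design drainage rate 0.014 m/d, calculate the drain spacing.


S^2 = 8*K2*de*m/q + 4*K1*m^2/q
S^2 = 8*0.3*5*0.6/0.014 + 4*0.5*0.6^2/0.014
S = sqrt(565.7143)

23.7847 m


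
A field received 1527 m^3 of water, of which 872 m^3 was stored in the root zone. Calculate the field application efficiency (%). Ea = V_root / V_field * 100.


Ea = V_root / V_field * 100 = 872 / 1527 * 100 = 57.1054%

57.1054 %


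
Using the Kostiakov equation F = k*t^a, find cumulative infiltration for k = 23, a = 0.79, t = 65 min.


F = k * t^a = 23 * 65^0.79
F = 23 * 27.052135

622.1991 mm


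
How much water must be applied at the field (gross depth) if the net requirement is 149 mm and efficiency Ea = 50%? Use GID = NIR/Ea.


Ea = 50% = 0.5
GID = NIR / Ea = 149 / 0.5 = 298.0000 mm

298.0000 mm


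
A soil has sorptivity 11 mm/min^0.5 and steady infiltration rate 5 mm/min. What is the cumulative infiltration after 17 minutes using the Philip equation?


F = S*sqrt(t) + A*t
F = 11*sqrt(17) + 5*17
F = 11*4.123106 + 85

130.3542 mm


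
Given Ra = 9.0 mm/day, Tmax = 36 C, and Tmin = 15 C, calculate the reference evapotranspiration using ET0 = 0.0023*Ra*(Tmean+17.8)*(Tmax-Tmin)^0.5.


Tmean = (Tmax + Tmin)/2 = (36 + 15)/2 = 25.5
ET0 = 0.0023 * 9.0 * (25.5 + 17.8) * sqrt(36 - 15)
ET0 = 0.0023 * 9.0 * 43.3 * 4.582576

4.1074 mm/day


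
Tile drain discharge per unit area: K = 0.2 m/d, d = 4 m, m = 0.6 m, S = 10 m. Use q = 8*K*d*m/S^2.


q = 8*K*d*m/S^2
q = 8*0.2*4*0.6/10^2
q = 3.8400 / 100

0.0384 m/d


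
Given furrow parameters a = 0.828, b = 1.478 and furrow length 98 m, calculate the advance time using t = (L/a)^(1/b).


t = (L/a)^(1/b)
t = (98/0.828)^(1/1.478)
t = 118.357488^(1/1.478)

25.2757 min


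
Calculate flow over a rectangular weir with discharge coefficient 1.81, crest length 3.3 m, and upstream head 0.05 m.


Q = C * L * H^(3/2) = 1.81 * 3.3 * 0.05^1.5 = 1.81 * 3.3 * 0.011180

0.0668 m^3/s


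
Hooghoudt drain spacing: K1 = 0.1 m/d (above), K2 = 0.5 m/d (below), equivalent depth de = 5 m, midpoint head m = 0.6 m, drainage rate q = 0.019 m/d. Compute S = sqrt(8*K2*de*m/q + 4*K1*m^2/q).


S^2 = 8*K2*de*m/q + 4*K1*m^2/q
S^2 = 8*0.5*5*0.6/0.019 + 4*0.1*0.6^2/0.019
S = sqrt(639.1579)

25.2816 m


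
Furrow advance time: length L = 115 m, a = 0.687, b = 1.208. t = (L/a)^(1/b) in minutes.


t = (L/a)^(1/b)
t = (115/0.687)^(1/1.208)
t = 167.394469^(1/1.208)

69.3179 min


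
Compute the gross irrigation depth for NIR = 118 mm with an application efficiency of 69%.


Ea = 69% = 0.69
GID = NIR / Ea = 118 / 0.69 = 171.0145 mm

171.0145 mm


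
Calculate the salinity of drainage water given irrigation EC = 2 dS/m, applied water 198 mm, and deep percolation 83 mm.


EC_dw = EC_iw * D_iw / D_dw
EC_dw = 2 * 198 / 83
EC_dw = 396 / 83

4.7711 dS/m


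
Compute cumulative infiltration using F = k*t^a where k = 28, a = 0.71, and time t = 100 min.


F = k * t^a = 28 * 100^0.71
F = 28 * 26.302680

736.4750 mm


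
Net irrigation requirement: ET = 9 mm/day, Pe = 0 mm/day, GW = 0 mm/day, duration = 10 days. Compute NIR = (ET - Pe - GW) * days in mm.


Daily deficit = ET - Pe - GW = 9 - 0 - 0 = 9 mm/day
NIR = 9 * 10 = 90 mm

90.0000 mm


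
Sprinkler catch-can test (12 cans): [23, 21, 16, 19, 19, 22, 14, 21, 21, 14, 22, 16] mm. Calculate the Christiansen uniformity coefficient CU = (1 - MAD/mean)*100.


mean = 19.000000 mm
MAD = 2.666667 mm
CU = (1 - 2.666667/19.000000)*100

85.9649 %


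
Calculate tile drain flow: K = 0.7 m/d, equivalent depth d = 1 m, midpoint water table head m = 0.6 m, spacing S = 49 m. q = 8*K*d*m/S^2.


q = 8*K*d*m/S^2
q = 8*0.7*1*0.6/49^2
q = 3.3600 / 2401

0.0014 m/d


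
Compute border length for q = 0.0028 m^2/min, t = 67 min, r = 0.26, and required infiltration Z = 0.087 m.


L = q*t/((1+r)*Z)
L = 0.0028*67/((1+0.26)*0.087)
L = 0.1876/0.10962

1.7114 m


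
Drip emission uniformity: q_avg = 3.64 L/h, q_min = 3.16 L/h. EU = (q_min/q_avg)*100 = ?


EU = (q_min/q_avg)*100 = (3.16/3.64)*100 = 86.8132%

86.8132 %


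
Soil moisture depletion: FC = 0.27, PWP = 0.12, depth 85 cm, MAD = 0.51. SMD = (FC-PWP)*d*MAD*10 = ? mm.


SMD = (FC - PWP) * d * MAD * 10
SMD = (0.27 - 0.12) * 85 * 0.51 * 10
SMD = 0.1500 * 85 * 0.51 * 10

65.0250 mm


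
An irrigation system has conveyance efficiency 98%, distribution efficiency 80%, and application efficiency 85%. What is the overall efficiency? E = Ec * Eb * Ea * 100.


Ec = 0.98, Eb = 0.8, Ea = 0.85
E = 0.98 * 0.8 * 0.85 * 100 = 66.6400%

66.6400 %


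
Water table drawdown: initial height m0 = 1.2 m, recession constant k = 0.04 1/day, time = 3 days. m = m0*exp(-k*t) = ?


m = m0 * exp(-k*t)
m = 1.2 * exp(-0.04 * 3)
m = 1.2 * exp(-0.1200)

1.0643 m


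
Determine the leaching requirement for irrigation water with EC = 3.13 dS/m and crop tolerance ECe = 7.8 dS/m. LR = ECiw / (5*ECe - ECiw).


LR = ECiw / (5*ECe - ECiw)
LR = 3.13 / (5*7.8 - 3.13)
LR = 3.13 / 35.8700

0.0873


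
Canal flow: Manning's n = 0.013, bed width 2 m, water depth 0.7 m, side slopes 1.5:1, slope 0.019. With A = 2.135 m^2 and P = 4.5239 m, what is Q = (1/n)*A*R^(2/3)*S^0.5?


R = A/P = 2.135/4.5239 = 0.471938
Q = (1/0.013) * 2.135 * 0.471938^(2/3) * 0.019^0.5

13.7221 m^3/s


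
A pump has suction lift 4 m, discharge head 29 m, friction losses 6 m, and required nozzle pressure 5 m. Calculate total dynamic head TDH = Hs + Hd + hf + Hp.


TDH = Hs + Hd + hf + Hp = 4 + 29 + 6 + 5 = 44

44 m


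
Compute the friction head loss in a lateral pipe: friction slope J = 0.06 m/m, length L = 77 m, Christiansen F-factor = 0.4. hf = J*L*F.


hf = J * L * F = 0.06 * 77 * 0.4 = 1.8480 m

1.8480 m


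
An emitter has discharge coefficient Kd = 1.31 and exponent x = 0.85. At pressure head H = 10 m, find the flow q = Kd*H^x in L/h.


q = Kd * H^x = 1.31 * 10^0.85 = 1.31 * 7.079458

9.2741 L/h


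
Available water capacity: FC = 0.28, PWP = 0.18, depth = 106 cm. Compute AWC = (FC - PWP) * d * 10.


AWC = (FC - PWP) * d * 10
AWC = (0.28 - 0.18) * 106 * 10
AWC = 0.1000 * 106 * 10

106.0000 mm


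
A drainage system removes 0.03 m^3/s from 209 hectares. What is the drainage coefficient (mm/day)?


DC = Q * 86400 / (A * 10000) * 1000
DC = 0.03 * 86400 / (209 * 10000) * 1000
DC = 2592000.0000 / 2090000

1.2402 mm/day


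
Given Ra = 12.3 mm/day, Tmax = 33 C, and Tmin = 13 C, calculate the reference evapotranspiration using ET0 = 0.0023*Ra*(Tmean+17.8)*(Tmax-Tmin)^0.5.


Tmean = (Tmax + Tmin)/2 = (33 + 13)/2 = 23.0
ET0 = 0.0023 * 12.3 * (23.0 + 17.8) * sqrt(33 - 13)
ET0 = 0.0023 * 12.3 * 40.8 * 4.472136

5.1619 mm/day


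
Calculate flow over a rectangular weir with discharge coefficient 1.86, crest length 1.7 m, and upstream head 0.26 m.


Q = C * L * H^(3/2) = 1.86 * 1.7 * 0.26^1.5 = 1.86 * 1.7 * 0.132575

0.4192 m^3/s


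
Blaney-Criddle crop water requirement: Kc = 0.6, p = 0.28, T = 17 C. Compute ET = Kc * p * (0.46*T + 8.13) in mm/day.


ET = Kc * p * (0.46*T + 8.13)
ET = 0.6 * 0.28 * (0.46*17 + 8.13)
ET = 0.6 * 0.28 * 15.9500

2.6796 mm/day


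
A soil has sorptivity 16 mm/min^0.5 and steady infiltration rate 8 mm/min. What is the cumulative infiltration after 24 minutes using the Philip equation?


F = S*sqrt(t) + A*t
F = 16*sqrt(24) + 8*24
F = 16*4.898979 + 192

270.3837 mm


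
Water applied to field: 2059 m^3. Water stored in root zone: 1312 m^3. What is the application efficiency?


Ea = V_root / V_field * 100 = 1312 / 2059 * 100 = 63.7203%

63.7203 %


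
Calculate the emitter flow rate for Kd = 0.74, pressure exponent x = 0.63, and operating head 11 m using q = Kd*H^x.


q = Kd * H^x = 0.74 * 11^0.63 = 0.74 * 4.529783

3.3520 L/h


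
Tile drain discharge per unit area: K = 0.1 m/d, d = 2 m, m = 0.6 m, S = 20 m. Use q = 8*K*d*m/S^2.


q = 8*K*d*m/S^2
q = 8*0.1*2*0.6/20^2
q = 0.9600 / 400

0.0024 m/d


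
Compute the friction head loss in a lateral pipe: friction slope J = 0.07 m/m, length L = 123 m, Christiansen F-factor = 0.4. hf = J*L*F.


hf = J * L * F = 0.07 * 123 * 0.4 = 3.4440 m

3.4440 m


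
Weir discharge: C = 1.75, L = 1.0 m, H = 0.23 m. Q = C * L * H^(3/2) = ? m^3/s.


Q = C * L * H^(3/2) = 1.75 * 1.0 * 0.23^1.5 = 1.75 * 1.0 * 0.110304

0.1930 m^3/s


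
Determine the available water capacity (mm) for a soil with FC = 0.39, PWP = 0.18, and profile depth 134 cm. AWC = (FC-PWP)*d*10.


AWC = (FC - PWP) * d * 10
AWC = (0.39 - 0.18) * 134 * 10
AWC = 0.2100 * 134 * 10

281.4000 mm


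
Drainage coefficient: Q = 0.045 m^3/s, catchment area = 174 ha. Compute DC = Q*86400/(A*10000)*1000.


DC = Q * 86400 / (A * 10000) * 1000
DC = 0.045 * 86400 / (174 * 10000) * 1000
DC = 3888000.0000 / 1740000

2.2345 mm/day


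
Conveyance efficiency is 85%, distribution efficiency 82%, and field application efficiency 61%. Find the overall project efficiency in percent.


Ec = 0.85, Eb = 0.82, Ea = 0.61
E = 0.85 * 0.82 * 0.61 * 100 = 42.5170%

42.5170 %


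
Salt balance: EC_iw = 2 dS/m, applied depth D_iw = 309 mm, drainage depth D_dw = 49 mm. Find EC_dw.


EC_dw = EC_iw * D_iw / D_dw
EC_dw = 2 * 309 / 49
EC_dw = 618 / 49

12.6122 dS/m


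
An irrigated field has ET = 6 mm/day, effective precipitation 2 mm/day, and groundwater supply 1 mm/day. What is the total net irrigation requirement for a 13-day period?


Daily deficit = ET - Pe - GW = 6 - 2 - 1 = 3 mm/day
NIR = 3 * 13 = 39 mm

39.0000 mm


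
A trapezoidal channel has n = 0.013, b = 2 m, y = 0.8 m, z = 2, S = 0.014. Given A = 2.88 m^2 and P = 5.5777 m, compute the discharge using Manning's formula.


R = A/P = 2.88/5.5777 = 0.516342
Q = (1/0.013) * 2.88 * 0.516342^(2/3) * 0.014^0.5

16.8709 m^3/s


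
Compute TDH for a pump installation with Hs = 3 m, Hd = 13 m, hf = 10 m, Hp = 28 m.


TDH = Hs + Hd + hf + Hp = 3 + 13 + 10 + 28 = 54

54 m


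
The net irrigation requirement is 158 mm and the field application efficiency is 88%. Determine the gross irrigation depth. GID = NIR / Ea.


Ea = 88% = 0.88
GID = NIR / Ea = 158 / 0.88 = 179.5455 mm

179.5455 mm


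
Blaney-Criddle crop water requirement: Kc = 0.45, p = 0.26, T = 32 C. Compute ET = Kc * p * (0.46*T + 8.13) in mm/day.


ET = Kc * p * (0.46*T + 8.13)
ET = 0.45 * 0.26 * (0.46*32 + 8.13)
ET = 0.45 * 0.26 * 22.8500

2.6735 mm/day


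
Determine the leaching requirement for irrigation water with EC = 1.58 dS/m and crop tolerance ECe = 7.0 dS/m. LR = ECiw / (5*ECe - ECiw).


LR = ECiw / (5*ECe - ECiw)
LR = 1.58 / (5*7.0 - 1.58)
LR = 1.58 / 33.4200

0.0473


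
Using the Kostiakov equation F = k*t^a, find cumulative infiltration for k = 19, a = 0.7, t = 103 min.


F = k * t^a = 19 * 103^0.7
F = 19 * 25.644017

487.2363 mm


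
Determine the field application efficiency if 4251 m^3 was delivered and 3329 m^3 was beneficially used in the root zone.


Ea = V_root / V_field * 100 = 3329 / 4251 * 100 = 78.3110%

78.3110 %


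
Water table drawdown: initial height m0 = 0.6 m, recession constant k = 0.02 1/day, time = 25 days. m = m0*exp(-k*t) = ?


m = m0 * exp(-k*t)
m = 0.6 * exp(-0.02 * 25)
m = 0.6 * exp(-0.5000)

0.3639 m


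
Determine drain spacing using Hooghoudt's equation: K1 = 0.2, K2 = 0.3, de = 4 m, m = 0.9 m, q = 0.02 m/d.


S^2 = 8*K2*de*m/q + 4*K1*m^2/q
S^2 = 8*0.3*4*0.9/0.02 + 4*0.2*0.9^2/0.02
S = sqrt(464.4000)

21.5499 m


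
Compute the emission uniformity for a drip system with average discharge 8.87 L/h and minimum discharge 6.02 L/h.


EU = (q_min/q_avg)*100 = (6.02/8.87)*100 = 67.8692%

67.8692 %


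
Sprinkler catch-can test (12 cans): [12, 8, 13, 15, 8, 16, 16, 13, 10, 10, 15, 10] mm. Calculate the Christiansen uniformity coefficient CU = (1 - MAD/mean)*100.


mean = 12.166667 mm
MAD = 2.500000 mm
CU = (1 - 2.500000/12.166667)*100

79.4521 %


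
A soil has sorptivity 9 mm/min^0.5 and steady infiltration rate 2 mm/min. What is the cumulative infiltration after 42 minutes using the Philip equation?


F = S*sqrt(t) + A*t
F = 9*sqrt(42) + 2*42
F = 9*6.480741 + 84

142.3267 mm


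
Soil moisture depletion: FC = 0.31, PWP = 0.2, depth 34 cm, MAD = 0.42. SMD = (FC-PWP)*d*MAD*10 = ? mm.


SMD = (FC - PWP) * d * MAD * 10
SMD = (0.31 - 0.2) * 34 * 0.42 * 10
SMD = 0.1100 * 34 * 0.42 * 10

15.7080 mm


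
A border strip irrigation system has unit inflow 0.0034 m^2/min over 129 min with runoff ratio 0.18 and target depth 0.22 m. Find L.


L = q*t/((1+r)*Z)
L = 0.0034*129/((1+0.18)*0.22)
L = 0.4386/0.2596

1.6895 m


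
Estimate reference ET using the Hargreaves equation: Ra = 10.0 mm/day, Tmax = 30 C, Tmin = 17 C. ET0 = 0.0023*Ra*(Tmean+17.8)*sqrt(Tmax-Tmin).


Tmean = (Tmax + Tmin)/2 = (30 + 17)/2 = 23.5
ET0 = 0.0023 * 10.0 * (23.5 + 17.8) * sqrt(30 - 17)
ET0 = 0.0023 * 10.0 * 41.3 * 3.605551

3.4249 mm/day


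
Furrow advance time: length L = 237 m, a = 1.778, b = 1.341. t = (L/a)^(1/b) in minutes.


t = (L/a)^(1/b)
t = (237/1.778)^(1/1.341)
t = 133.295838^(1/1.341)

38.4151 min


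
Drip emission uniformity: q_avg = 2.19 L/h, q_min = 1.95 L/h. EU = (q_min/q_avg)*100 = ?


EU = (q_min/q_avg)*100 = (1.95/2.19)*100 = 89.0411%

89.0411 %


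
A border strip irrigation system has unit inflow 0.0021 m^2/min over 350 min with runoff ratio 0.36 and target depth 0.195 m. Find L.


L = q*t/((1+r)*Z)
L = 0.0021*350/((1+0.36)*0.195)
L = 0.735/0.2652

2.7715 m


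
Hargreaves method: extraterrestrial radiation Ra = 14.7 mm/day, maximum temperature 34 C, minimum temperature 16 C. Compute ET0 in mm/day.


Tmean = (Tmax + Tmin)/2 = (34 + 16)/2 = 25.0
ET0 = 0.0023 * 14.7 * (25.0 + 17.8) * sqrt(34 - 16)
ET0 = 0.0023 * 14.7 * 42.8 * 4.242641

6.1394 mm/day


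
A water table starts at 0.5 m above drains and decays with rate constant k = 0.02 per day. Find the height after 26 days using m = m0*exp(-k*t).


m = m0 * exp(-k*t)
m = 0.5 * exp(-0.02 * 26)
m = 0.5 * exp(-0.5200)

0.2973 m


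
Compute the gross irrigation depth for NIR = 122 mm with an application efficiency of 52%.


Ea = 52% = 0.52
GID = NIR / Ea = 122 / 0.52 = 234.6154 mm

234.6154 mm


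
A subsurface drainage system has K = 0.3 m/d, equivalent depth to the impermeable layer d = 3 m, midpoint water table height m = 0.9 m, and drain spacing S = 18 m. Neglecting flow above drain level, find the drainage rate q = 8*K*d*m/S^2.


q = 8*K*d*m/S^2
q = 8*0.3*3*0.9/18^2
q = 6.4800 / 324

0.0200 m/d


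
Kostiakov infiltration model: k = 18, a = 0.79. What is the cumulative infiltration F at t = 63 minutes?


F = k * t^a = 18 * 63^0.79
F = 18 * 26.392409

475.0634 mm


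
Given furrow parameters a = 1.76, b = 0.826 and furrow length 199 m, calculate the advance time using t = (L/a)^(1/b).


t = (L/a)^(1/b)
t = (199/1.76)^(1/0.826)
t = 113.068182^(1/0.826)

306.1148 min


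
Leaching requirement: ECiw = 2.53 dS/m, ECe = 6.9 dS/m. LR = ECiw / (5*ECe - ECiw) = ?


LR = ECiw / (5*ECe - ECiw)
LR = 2.53 / (5*6.9 - 2.53)
LR = 2.53 / 31.9700

0.0791


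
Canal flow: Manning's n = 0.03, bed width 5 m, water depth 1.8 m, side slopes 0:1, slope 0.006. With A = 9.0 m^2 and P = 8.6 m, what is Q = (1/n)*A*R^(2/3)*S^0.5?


R = A/P = 9.0/8.6 = 1.046512
Q = (1/0.03) * 9.0 * 1.046512^(2/3) * 0.006^0.5

23.9530 m^3/s


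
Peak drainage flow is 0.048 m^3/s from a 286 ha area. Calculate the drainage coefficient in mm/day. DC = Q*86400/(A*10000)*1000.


DC = Q * 86400 / (A * 10000) * 1000
DC = 0.048 * 86400 / (286 * 10000) * 1000
DC = 4147200.0000 / 2860000

1.4501 mm/day


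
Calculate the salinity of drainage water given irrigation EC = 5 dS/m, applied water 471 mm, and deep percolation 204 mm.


EC_dw = EC_iw * D_iw / D_dw
EC_dw = 5 * 471 / 204
EC_dw = 2355 / 204

11.5441 dS/m


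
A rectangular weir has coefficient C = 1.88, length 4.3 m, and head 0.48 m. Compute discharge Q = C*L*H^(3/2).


Q = C * L * H^(3/2) = 1.88 * 4.3 * 0.48^1.5 = 1.88 * 4.3 * 0.332554

2.6884 m^3/s


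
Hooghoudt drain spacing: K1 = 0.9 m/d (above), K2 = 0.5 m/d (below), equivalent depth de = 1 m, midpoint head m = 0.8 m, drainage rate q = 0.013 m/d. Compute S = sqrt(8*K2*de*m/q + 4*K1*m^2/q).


S^2 = 8*K2*de*m/q + 4*K1*m^2/q
S^2 = 8*0.5*1*0.8/0.013 + 4*0.9*0.8^2/0.013
S = sqrt(423.3846)

20.5763 m


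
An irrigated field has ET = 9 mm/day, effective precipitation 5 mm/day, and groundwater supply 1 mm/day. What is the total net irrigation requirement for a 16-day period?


Daily deficit = ET - Pe - GW = 9 - 5 - 1 = 3 mm/day
NIR = 3 * 16 = 48 mm

48.0000 mm


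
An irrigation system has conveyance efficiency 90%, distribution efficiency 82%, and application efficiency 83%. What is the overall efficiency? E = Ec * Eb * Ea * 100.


Ec = 0.9, Eb = 0.82, Ea = 0.83
E = 0.9 * 0.82 * 0.83 * 100 = 61.2540%

61.2540 %


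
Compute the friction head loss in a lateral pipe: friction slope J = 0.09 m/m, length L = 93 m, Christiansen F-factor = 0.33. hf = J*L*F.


hf = J * L * F = 0.09 * 93 * 0.33 = 2.7621 m

2.7621 m


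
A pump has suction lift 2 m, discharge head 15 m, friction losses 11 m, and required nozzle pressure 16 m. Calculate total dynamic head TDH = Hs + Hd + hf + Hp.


TDH = Hs + Hd + hf + Hp = 2 + 15 + 11 + 16 = 44

44 m


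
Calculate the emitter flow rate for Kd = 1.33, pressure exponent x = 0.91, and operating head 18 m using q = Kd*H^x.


q = Kd * H^x = 1.33 * 18^0.91 = 1.33 * 13.877076

18.4565 L/h


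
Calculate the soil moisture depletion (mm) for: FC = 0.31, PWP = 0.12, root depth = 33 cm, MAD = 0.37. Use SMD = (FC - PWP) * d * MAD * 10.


SMD = (FC - PWP) * d * MAD * 10
SMD = (0.31 - 0.12) * 33 * 0.37 * 10
SMD = 0.1900 * 33 * 0.37 * 10

23.1990 mm


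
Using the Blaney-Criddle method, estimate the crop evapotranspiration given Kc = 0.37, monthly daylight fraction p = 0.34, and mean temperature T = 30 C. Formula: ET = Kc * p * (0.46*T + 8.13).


ET = Kc * p * (0.46*T + 8.13)
ET = 0.37 * 0.34 * (0.46*30 + 8.13)
ET = 0.37 * 0.34 * 21.9300

2.7588 mm/day


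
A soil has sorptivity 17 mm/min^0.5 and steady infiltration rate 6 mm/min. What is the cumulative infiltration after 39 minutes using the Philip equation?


F = S*sqrt(t) + A*t
F = 17*sqrt(39) + 6*39
F = 17*6.244998 + 234

340.1650 mm


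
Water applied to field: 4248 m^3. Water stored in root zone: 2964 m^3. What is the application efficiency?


Ea = V_root / V_field * 100 = 2964 / 4248 * 100 = 69.7740%

69.7740 %


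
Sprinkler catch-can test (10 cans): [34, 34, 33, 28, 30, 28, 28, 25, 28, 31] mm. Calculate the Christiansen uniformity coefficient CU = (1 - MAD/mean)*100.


mean = 29.900000 mm
MAD = 2.500000 mm
CU = (1 - 2.500000/29.900000)*100

91.6388 %


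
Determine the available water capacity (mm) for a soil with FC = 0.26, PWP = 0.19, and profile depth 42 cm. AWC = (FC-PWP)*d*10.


AWC = (FC - PWP) * d * 10
AWC = (0.26 - 0.19) * 42 * 10
AWC = 0.0700 * 42 * 10

29.4000 mm


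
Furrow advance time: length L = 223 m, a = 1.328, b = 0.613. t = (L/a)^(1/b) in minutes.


t = (L/a)^(1/b)
t = (223/1.328)^(1/0.613)
t = 167.921687^(1/0.613)

4264.4621 min


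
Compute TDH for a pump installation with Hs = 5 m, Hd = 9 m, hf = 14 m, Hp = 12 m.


TDH = Hs + Hd + hf + Hp = 5 + 9 + 14 + 12 = 40

40 m


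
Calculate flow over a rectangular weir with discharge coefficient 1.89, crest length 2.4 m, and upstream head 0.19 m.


Q = C * L * H^(3/2) = 1.89 * 2.4 * 0.19^1.5 = 1.89 * 2.4 * 0.082819

0.3757 m^3/s


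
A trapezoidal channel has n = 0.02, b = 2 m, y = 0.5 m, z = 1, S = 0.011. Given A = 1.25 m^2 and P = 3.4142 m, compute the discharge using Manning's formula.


R = A/P = 1.25/3.4142 = 0.366118
Q = (1/0.02) * 1.25 * 0.366118^(2/3) * 0.011^0.5

3.3547 m^3/s


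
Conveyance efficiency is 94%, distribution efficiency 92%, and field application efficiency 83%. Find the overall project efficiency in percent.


Ec = 0.94, Eb = 0.92, Ea = 0.83
E = 0.94 * 0.92 * 0.83 * 100 = 71.7784%

71.7784 %


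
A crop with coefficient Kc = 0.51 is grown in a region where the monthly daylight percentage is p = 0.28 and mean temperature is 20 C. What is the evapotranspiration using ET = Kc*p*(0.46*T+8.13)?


ET = Kc * p * (0.46*T + 8.13)
ET = 0.51 * 0.28 * (0.46*20 + 8.13)
ET = 0.51 * 0.28 * 17.3300

2.4747 mm/day


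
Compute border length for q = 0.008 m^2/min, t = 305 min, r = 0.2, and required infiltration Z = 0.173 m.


L = q*t/((1+r)*Z)
L = 0.008*305/((1+0.2)*0.173)
L = 2.44/0.2076

11.7534 m


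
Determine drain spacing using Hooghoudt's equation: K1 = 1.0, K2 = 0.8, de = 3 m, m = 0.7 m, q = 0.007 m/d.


S^2 = 8*K2*de*m/q + 4*K1*m^2/q
S^2 = 8*0.8*3*0.7/0.007 + 4*1.0*0.7^2/0.007
S = sqrt(2200.0000)

46.9042 m


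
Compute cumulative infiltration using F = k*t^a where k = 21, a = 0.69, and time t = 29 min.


F = k * t^a = 21 * 29^0.69
F = 21 * 10.210679

214.4243 mm


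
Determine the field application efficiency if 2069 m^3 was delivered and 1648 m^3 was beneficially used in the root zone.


Ea = V_root / V_field * 100 = 1648 / 2069 * 100 = 79.6520%

79.6520 %


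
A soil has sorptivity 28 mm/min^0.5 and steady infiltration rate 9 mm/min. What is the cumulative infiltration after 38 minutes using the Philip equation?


F = S*sqrt(t) + A*t
F = 28*sqrt(38) + 9*38
F = 28*6.164414 + 342

514.6036 mm


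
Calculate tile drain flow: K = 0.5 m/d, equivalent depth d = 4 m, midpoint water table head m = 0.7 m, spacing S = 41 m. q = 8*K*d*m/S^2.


q = 8*K*d*m/S^2
q = 8*0.5*4*0.7/41^2
q = 11.2000 / 1681

0.0067 m/d


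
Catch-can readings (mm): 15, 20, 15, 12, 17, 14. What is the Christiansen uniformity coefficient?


mean = 15.500000 mm
MAD = 2.000000 mm
CU = (1 - 2.000000/15.500000)*100

87.0968 %


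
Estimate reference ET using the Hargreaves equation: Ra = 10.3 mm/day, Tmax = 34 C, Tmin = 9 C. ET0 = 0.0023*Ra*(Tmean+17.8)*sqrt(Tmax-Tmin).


Tmean = (Tmax + Tmin)/2 = (34 + 9)/2 = 21.5
ET0 = 0.0023 * 10.3 * (21.5 + 17.8) * sqrt(34 - 9)
ET0 = 0.0023 * 10.3 * 39.3 * 5.000000

4.6551 mm/day


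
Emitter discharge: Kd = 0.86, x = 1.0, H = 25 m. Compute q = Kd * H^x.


q = Kd * H^x = 0.86 * 25^1.0 = 0.86 * 25.000000

21.5000 L/h


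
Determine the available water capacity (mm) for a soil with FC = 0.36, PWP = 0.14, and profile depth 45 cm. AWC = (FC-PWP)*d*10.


AWC = (FC - PWP) * d * 10
AWC = (0.36 - 0.14) * 45 * 10
AWC = 0.2200 * 45 * 10

99.0000 mm


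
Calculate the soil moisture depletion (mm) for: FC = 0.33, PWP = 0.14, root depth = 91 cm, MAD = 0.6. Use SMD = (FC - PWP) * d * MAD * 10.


SMD = (FC - PWP) * d * MAD * 10
SMD = (0.33 - 0.14) * 91 * 0.6 * 10
SMD = 0.1900 * 91 * 0.6 * 10

103.7400 mm


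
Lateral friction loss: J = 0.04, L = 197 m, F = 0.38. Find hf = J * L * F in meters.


hf = J * L * F = 0.04 * 197 * 0.38 = 2.9944 m

2.9944 m


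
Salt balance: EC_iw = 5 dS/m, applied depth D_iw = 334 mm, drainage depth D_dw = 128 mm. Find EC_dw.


EC_dw = EC_iw * D_iw / D_dw
EC_dw = 5 * 334 / 128
EC_dw = 1670 / 128

13.0469 dS/m


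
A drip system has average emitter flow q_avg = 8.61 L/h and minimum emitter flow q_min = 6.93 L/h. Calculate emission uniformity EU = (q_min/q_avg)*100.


EU = (q_min/q_avg)*100 = (6.93/8.61)*100 = 80.4878%

80.4878 %


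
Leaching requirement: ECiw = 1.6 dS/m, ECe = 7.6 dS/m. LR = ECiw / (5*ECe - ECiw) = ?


LR = ECiw / (5*ECe - ECiw)
LR = 1.6 / (5*7.6 - 1.6)
LR = 1.6 / 36.4000

0.0440


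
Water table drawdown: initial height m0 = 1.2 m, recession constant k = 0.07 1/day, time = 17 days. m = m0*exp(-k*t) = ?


m = m0 * exp(-k*t)
m = 1.2 * exp(-0.07 * 17)
m = 1.2 * exp(-1.1900)

0.3651 m


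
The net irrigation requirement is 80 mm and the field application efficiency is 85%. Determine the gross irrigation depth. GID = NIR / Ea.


Ea = 85% = 0.85
GID = NIR / Ea = 80 / 0.85 = 94.1176 mm

94.1176 mm


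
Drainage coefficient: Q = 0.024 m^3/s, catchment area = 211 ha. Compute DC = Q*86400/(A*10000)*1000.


DC = Q * 86400 / (A * 10000) * 1000
DC = 0.024 * 86400 / (211 * 10000) * 1000
DC = 2073600.0000 / 2110000

0.9827 mm/day


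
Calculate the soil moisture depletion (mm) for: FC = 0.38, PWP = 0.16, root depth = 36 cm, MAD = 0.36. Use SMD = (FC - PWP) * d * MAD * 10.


SMD = (FC - PWP) * d * MAD * 10
SMD = (0.38 - 0.16) * 36 * 0.36 * 10
SMD = 0.2200 * 36 * 0.36 * 10

28.5120 mm


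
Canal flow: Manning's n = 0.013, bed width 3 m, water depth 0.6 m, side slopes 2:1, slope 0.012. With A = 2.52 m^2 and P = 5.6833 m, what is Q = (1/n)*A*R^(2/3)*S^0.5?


R = A/P = 2.52/5.6833 = 0.443404
Q = (1/0.013) * 2.52 * 0.443404^(2/3) * 0.012^0.5

12.3476 m^3/s


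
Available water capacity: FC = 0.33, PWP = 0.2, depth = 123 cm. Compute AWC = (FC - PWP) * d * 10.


AWC = (FC - PWP) * d * 10
AWC = (0.33 - 0.2) * 123 * 10
AWC = 0.1300 * 123 * 10

159.9000 mm


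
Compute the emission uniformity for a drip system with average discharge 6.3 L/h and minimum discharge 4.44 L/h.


EU = (q_min/q_avg)*100 = (4.44/6.3)*100 = 70.4762%

70.4762 %


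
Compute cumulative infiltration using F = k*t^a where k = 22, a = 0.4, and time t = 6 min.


F = k * t^a = 22 * 6^0.4
F = 22 * 2.047673

45.0488 mm


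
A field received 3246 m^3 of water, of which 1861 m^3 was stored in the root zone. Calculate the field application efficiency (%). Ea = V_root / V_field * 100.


Ea = V_root / V_field * 100 = 1861 / 3246 * 100 = 57.3321%

57.3321 %


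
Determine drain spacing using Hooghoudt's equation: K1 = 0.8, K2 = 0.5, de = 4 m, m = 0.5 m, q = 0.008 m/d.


S^2 = 8*K2*de*m/q + 4*K1*m^2/q
S^2 = 8*0.5*4*0.5/0.008 + 4*0.8*0.5^2/0.008
S = sqrt(1100.0000)

33.1662 m


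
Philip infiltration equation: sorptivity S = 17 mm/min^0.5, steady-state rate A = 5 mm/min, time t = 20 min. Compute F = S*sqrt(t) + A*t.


F = S*sqrt(t) + A*t
F = 17*sqrt(20) + 5*20
F = 17*4.472136 + 100

176.0263 mm


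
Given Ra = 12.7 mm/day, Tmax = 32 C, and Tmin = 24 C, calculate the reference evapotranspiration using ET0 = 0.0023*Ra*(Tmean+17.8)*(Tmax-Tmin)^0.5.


Tmean = (Tmax + Tmin)/2 = (32 + 24)/2 = 28.0
ET0 = 0.0023 * 12.7 * (28.0 + 17.8) * sqrt(32 - 24)
ET0 = 0.0023 * 12.7 * 45.8 * 2.828427

3.7839 mm/day


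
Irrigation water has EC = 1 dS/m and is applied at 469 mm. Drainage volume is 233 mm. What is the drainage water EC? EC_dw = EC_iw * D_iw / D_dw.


EC_dw = EC_iw * D_iw / D_dw
EC_dw = 1 * 469 / 233
EC_dw = 469 / 233

2.0129 dS/m


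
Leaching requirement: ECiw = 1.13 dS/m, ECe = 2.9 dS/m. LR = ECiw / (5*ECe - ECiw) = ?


LR = ECiw / (5*ECe - ECiw)
LR = 1.13 / (5*2.9 - 1.13)
LR = 1.13 / 13.3700

0.0845


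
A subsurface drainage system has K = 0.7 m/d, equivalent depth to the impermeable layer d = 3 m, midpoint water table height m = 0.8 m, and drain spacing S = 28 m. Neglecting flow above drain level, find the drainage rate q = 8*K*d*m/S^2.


q = 8*K*d*m/S^2
q = 8*0.7*3*0.8/28^2
q = 13.4400 / 784

0.0171 m/d


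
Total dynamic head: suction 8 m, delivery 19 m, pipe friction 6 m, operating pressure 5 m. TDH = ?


TDH = Hs + Hd + hf + Hp = 8 + 19 + 6 + 5 = 38

38 m


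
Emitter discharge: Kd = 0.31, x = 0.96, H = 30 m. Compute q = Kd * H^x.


q = Kd * H^x = 0.31 * 30^0.96 = 0.31 * 26.184025

8.1170 L/h


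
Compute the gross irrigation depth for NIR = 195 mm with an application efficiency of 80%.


Ea = 80% = 0.8
GID = NIR / Ea = 195 / 0.8 = 243.7500 mm

243.7500 mm


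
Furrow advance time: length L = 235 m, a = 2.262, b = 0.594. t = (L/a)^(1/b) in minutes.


t = (L/a)^(1/b)
t = (235/2.262)^(1/0.594)
t = 103.890363^(1/0.594)

2482.6063 min


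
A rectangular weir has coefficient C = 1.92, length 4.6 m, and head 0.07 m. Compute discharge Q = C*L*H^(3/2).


Q = C * L * H^(3/2) = 1.92 * 4.6 * 0.07^1.5 = 1.92 * 4.6 * 0.018520

0.1636 m^3/s


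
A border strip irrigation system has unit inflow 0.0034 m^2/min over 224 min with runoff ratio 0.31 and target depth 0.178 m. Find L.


L = q*t/((1+r)*Z)
L = 0.0034*224/((1+0.31)*0.178)
L = 0.7616/0.23318

3.2661 m


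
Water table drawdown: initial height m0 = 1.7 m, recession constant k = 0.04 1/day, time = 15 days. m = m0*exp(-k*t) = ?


m = m0 * exp(-k*t)
m = 1.7 * exp(-0.04 * 15)
m = 1.7 * exp(-0.6000)

0.9330 m


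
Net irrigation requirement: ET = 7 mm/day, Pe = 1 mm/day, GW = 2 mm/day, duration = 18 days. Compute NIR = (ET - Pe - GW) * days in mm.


Daily deficit = ET - Pe - GW = 7 - 1 - 2 = 4 mm/day
NIR = 4 * 18 = 72 mm

72.0000 mm


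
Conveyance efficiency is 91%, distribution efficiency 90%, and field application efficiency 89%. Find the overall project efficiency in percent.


Ec = 0.91, Eb = 0.9, Ea = 0.89
E = 0.91 * 0.9 * 0.89 * 100 = 72.8910%

72.8910 %


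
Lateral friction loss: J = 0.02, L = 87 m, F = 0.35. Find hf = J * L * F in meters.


hf = J * L * F = 0.02 * 87 * 0.35 = 0.6090 m

0.6090 m


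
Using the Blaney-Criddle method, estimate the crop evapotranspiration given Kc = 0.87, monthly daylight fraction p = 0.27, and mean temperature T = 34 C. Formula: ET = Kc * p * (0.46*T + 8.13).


ET = Kc * p * (0.46*T + 8.13)
ET = 0.87 * 0.27 * (0.46*34 + 8.13)
ET = 0.87 * 0.27 * 23.7700

5.5836 mm/day


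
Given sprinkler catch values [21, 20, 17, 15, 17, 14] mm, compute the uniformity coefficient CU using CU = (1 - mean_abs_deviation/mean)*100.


mean = 17.333333 mm
MAD = 2.111111 mm
CU = (1 - 2.111111/17.333333)*100

87.8205 %


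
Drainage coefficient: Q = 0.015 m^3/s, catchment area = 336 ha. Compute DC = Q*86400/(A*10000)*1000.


DC = Q * 86400 / (A * 10000) * 1000
DC = 0.015 * 86400 / (336 * 10000) * 1000
DC = 1296000.0000 / 3360000

0.3857 mm/day


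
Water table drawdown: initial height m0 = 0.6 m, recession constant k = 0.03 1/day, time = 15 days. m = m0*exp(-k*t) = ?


m = m0 * exp(-k*t)
m = 0.6 * exp(-0.03 * 15)
m = 0.6 * exp(-0.4500)

0.3826 m


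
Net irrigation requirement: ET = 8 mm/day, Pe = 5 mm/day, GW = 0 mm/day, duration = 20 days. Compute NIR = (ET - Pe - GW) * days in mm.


Daily deficit = ET - Pe - GW = 8 - 5 - 0 = 3 mm/day
NIR = 3 * 20 = 60 mm

60.0000 mm


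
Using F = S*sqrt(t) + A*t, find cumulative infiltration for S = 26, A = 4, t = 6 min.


F = S*sqrt(t) + A*t
F = 26*sqrt(6) + 4*6
F = 26*2.449490 + 24

87.6867 mm


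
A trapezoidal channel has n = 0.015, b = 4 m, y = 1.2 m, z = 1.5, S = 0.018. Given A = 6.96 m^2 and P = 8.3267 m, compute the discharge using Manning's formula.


R = A/P = 6.96/8.3267 = 0.835865
Q = (1/0.015) * 6.96 * 0.835865^(2/3) * 0.018^0.5

55.2389 m^3/s


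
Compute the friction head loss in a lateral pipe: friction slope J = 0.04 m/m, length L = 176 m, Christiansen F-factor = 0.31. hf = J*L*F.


hf = J * L * F = 0.04 * 176 * 0.31 = 2.1824 m

2.1824 m


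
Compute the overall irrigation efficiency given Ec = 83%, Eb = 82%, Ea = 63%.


Ec = 0.83, Eb = 0.82, Ea = 0.63
E = 0.83 * 0.82 * 0.63 * 100 = 42.8778%

42.8778 %


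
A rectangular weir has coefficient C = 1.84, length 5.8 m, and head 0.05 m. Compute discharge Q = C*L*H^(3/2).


Q = C * L * H^(3/2) = 1.84 * 5.8 * 0.05^1.5 = 1.84 * 5.8 * 0.011180

0.1193 m^3/s


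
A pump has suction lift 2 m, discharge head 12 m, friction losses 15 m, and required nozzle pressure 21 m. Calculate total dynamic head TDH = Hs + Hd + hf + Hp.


TDH = Hs + Hd + hf + Hp = 2 + 12 + 15 + 21 = 50

50 m


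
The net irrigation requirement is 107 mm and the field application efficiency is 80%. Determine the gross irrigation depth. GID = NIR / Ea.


Ea = 80% = 0.8
GID = NIR / Ea = 107 / 0.8 = 133.7500 mm

133.7500 mm


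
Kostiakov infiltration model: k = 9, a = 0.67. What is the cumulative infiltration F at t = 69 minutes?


F = k * t^a = 9 * 69^0.67
F = 9 * 17.061959

153.5576 mm


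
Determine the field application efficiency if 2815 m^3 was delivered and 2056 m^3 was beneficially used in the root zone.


Ea = V_root / V_field * 100 = 2056 / 2815 * 100 = 73.0373%

73.0373 %


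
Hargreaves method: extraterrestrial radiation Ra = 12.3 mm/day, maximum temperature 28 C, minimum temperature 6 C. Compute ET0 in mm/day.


Tmean = (Tmax + Tmin)/2 = (28 + 6)/2 = 17.0
ET0 = 0.0023 * 12.3 * (17.0 + 17.8) * sqrt(28 - 6)
ET0 = 0.0023 * 12.3 * 34.8 * 4.690416

4.6177 mm/day


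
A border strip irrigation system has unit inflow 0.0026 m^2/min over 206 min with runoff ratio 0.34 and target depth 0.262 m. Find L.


L = q*t/((1+r)*Z)
L = 0.0026*206/((1+0.34)*0.262)
L = 0.5356/0.35108

1.5256 m


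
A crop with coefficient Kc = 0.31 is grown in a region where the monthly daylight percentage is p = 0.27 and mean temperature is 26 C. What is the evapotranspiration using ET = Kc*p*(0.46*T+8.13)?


ET = Kc * p * (0.46*T + 8.13)
ET = 0.31 * 0.27 * (0.46*26 + 8.13)
ET = 0.31 * 0.27 * 20.0900

1.6815 mm/day


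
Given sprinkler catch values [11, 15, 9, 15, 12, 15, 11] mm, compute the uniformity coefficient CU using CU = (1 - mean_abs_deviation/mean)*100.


mean = 12.571429 mm
MAD = 2.081633 mm
CU = (1 - 2.081633/12.571429)*100

83.4416 %


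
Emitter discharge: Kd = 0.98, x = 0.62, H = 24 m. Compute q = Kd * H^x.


q = Kd * H^x = 0.98 * 24^0.62 = 0.98 * 7.173498

7.0300 L/h


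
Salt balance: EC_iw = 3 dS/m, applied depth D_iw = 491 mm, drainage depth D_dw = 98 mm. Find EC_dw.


EC_dw = EC_iw * D_iw / D_dw
EC_dw = 3 * 491 / 98
EC_dw = 1473 / 98

15.0306 dS/m


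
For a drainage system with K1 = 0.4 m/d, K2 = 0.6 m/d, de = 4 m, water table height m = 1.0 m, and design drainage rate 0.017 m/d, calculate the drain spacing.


S^2 = 8*K2*de*m/q + 4*K1*m^2/q
S^2 = 8*0.6*4*1.0/0.017 + 4*0.4*1.0^2/0.017
S = sqrt(1223.5294)

34.9790 m


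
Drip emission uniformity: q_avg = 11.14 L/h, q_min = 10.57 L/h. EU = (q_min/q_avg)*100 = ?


EU = (q_min/q_avg)*100 = (10.57/11.14)*100 = 94.8833%

94.8833 %


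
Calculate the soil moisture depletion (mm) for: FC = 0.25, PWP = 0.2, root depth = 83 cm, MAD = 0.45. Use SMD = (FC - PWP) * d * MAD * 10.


SMD = (FC - PWP) * d * MAD * 10
SMD = (0.25 - 0.2) * 83 * 0.45 * 10
SMD = 0.0500 * 83 * 0.45 * 10

18.6750 mm


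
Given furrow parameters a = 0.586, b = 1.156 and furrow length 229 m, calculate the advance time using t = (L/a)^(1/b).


t = (L/a)^(1/b)
t = (229/0.586)^(1/1.156)
t = 390.784983^(1/1.156)

174.6469 min


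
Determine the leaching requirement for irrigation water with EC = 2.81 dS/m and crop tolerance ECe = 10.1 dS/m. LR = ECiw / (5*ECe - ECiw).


LR = ECiw / (5*ECe - ECiw)
LR = 2.81 / (5*10.1 - 2.81)
LR = 2.81 / 47.6900

0.0589


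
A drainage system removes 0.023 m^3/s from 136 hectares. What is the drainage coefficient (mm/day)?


DC = Q * 86400 / (A * 10000) * 1000
DC = 0.023 * 86400 / (136 * 10000) * 1000
DC = 1987200.0000 / 1360000

1.4612 mm/day


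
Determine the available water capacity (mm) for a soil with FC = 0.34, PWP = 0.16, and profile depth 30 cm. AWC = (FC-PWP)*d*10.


AWC = (FC - PWP) * d * 10
AWC = (0.34 - 0.16) * 30 * 10
AWC = 0.1800 * 30 * 10

54.0000 mm


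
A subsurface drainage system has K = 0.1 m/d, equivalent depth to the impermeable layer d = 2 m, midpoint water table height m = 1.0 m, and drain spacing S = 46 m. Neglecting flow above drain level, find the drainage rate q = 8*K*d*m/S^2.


q = 8*K*d*m/S^2
q = 8*0.1*2*1.0/46^2
q = 1.6000 / 2116

7.5614e-04 m/d


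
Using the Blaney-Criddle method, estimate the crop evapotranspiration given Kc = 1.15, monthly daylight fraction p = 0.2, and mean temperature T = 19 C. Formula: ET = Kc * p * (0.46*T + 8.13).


ET = Kc * p * (0.46*T + 8.13)
ET = 1.15 * 0.2 * (0.46*19 + 8.13)
ET = 1.15 * 0.2 * 16.8700

3.8801 mm/day


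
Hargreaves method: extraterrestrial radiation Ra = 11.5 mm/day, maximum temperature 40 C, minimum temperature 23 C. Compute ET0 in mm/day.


Tmean = (Tmax + Tmin)/2 = (40 + 23)/2 = 31.5
ET0 = 0.0023 * 11.5 * (31.5 + 17.8) * sqrt(40 - 23)
ET0 = 0.0023 * 11.5 * 49.3 * 4.123106

5.3765 mm/day


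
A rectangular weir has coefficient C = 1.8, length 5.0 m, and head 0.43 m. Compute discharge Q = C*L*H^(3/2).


Q = C * L * H^(3/2) = 1.8 * 5.0 * 0.43^1.5 = 1.8 * 5.0 * 0.281970

2.5377 m^3/s


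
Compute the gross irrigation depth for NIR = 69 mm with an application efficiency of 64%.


Ea = 64% = 0.64
GID = NIR / Ea = 69 / 0.64 = 107.8125 mm

107.8125 mm


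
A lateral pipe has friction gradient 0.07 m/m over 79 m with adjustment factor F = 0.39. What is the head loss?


hf = J * L * F = 0.07 * 79 * 0.39 = 2.1567 m

2.1567 m


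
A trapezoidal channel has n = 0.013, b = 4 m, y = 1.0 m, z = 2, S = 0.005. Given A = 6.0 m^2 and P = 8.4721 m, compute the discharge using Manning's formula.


R = A/P = 6.0/8.4721 = 0.708207
Q = (1/0.013) * 6.0 * 0.708207^(2/3) * 0.005^0.5

25.9298 m^3/s


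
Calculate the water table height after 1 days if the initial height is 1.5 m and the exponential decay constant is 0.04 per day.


m = m0 * exp(-k*t)
m = 1.5 * exp(-0.04 * 1)
m = 1.5 * exp(-0.0400)

1.4412 m


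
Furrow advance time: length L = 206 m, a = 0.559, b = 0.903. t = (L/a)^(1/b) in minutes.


t = (L/a)^(1/b)
t = (206/0.559)^(1/0.903)
t = 368.515206^(1/0.903)

695.2537 min


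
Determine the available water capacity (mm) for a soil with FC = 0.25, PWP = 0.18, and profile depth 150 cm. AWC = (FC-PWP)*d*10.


AWC = (FC - PWP) * d * 10
AWC = (0.25 - 0.18) * 150 * 10
AWC = 0.0700 * 150 * 10

105.0000 mm


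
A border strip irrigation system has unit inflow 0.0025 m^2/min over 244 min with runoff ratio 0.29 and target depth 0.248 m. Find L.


L = q*t/((1+r)*Z)
L = 0.0025*244/((1+0.29)*0.248)
L = 0.61/0.31992

1.9067 m


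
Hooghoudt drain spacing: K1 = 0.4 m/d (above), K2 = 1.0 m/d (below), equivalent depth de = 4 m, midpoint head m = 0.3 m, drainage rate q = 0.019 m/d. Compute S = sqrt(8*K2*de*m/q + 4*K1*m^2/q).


S^2 = 8*K2*de*m/q + 4*K1*m^2/q
S^2 = 8*1.0*4*0.3/0.019 + 4*0.4*0.3^2/0.019
S = sqrt(512.8421)

22.6460 m


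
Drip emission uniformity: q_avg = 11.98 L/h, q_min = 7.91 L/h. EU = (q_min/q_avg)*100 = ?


EU = (q_min/q_avg)*100 = (7.91/11.98)*100 = 66.0267%

66.0267 %


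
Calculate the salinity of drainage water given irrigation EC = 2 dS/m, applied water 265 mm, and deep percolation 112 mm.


EC_dw = EC_iw * D_iw / D_dw
EC_dw = 2 * 265 / 112
EC_dw = 530 / 112

4.7321 dS/m
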